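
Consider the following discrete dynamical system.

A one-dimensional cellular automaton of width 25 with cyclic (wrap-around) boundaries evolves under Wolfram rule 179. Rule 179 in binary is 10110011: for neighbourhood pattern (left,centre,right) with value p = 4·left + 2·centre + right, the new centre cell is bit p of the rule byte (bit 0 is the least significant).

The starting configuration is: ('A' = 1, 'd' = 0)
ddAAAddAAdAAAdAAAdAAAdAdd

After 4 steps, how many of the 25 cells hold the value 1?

13

step 0: ddAAAddAAdAAAdAAAdAAAdAdd
step 1: AAdAdAAddAdAdAdAdAdAdAdAA
step 2: AdAdAddAAdAdAdAdAdAdAdAdA
step 3: dAdAdAAddAdAdAdAdAdAdAdAd
step 4: AdAdAddAAdAdAdAdAdAdAdAdA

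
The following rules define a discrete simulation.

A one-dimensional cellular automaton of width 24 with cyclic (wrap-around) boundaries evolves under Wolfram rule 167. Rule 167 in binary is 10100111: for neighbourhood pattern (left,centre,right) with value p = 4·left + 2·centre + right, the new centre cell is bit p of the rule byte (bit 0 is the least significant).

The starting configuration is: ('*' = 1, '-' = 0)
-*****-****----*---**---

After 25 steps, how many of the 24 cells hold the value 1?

11

k=0  -*****-****----*---**---
k=1  *-***-*-**--****-**---**
k=2  -*-*-***---*-**-*---**-*
k=3  *****-*--****--**-**--**
k=4  ****-**-*-**--*--*---*-*
k=5  ***-*--***---**-**-****-
k=6  -*-**-*-*--**--*--*-**-*
k=7  ***--****-*---**-***--**
k=8  **--*-**-**-**--*-*--*-*
k=9  *--***--*--*---****-***-
k=10  *-*-*--**-**-**-**-*-*-*
k=11  -****-*--*--*--*--*****-
k=12  *-**-**-**-**-**-*-***--
k=13  **--*--*--*--*--***-*--*
k=14  *--**-**-**-**-*-*-**-*-
k=15  *-*--*--*--*--*****--***
k=16  -**-**-**-**-*-***--*-**
k=17  *--*--*--*--***-*--***--
k=18  *-**-**-**-*-*-**-*-*--*
k=19  -*--*--*--*****--****-*-
k=20  **-**-**-*-***--*-**-**-
k=21  --*--*--***-*--***--*--*
k=22  -**-**-*-*-**-*-*--**-**
k=23  *--*--*****--****-*--*--
k=24  *-**-*-***--*-**-**-**-*
k=25  -*--***-*--***--*--*--*-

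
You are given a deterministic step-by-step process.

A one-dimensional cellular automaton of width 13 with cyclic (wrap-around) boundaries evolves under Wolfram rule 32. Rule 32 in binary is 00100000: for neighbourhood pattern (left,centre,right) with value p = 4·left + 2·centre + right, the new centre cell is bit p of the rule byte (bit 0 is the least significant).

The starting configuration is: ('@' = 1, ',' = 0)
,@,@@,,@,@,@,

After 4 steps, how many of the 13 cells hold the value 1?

0

gen 0: ,@,@@,,@,@,@,
gen 1: ,,@,,,,,@,@,,
gen 2: ,,,,,,,,,@,,,
gen 3: ,,,,,,,,,,,,,
gen 4: ,,,,,,,,,,,,,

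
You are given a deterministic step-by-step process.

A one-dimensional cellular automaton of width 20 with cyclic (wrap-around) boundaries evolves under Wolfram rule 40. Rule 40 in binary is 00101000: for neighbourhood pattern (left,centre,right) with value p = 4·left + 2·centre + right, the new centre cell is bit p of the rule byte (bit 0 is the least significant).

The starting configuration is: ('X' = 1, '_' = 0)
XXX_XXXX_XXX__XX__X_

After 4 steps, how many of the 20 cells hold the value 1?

t=0: XXX_XXXX_XXX__XX__X_
t=1: X__XX___XX____X____X
t=2: ___X____X__________X
t=3: ____________________
t=4: ____________________

0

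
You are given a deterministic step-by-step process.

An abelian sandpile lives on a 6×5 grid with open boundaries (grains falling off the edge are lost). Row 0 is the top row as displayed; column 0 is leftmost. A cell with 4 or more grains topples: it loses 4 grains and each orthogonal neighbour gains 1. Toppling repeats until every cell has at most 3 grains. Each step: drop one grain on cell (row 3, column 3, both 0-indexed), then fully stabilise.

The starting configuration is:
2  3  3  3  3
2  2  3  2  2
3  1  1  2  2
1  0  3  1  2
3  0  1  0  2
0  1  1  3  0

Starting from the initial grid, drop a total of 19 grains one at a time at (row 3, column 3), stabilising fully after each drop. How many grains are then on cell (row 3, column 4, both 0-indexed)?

0

k=0  2  3  3  3  3
2  2  3  2  2
3  1  1  2  2
1  0  3  1  2
3  0  1  0  2
0  1  1  3  0
k=1  2  3  3  3  3
2  2  3  2  2
3  1  1  2  2
1  0  3  2  2
3  0  1  0  2
0  1  1  3  0
k=2  2  3  3  3  3
2  2  3  2  2
3  1  1  2  2
1  0  3  3  2
3  0  1  0  2
0  1  1  3  0
k=3  2  3  3  3  3
2  2  3  2  2
3  1  2  3  2
1  1  0  1  3
3  0  2  1  2
0  1  1  3  0
k=4  2  3  3  3  3
2  2  3  2  2
3  1  2  3  2
1  1  0  2  3
3  0  2  1  2
0  1  1  3  0
k=5  2  3  3  3  3
2  2  3  2  2
3  1  2  3  2
1  1  0  3  3
3  0  2  1  2
0  1  1  3  0
k=6  2  3  3  3  3
2  2  3  3  3
3  1  3  1  0
1  1  1  2  1
3  0  2  2  3
0  1  1  3  0
k=7  2  3  3  3  3
2  2  3  3  3
3  1  3  1  0
1  1  1  3  1
3  0  2  2  3
0  1  1  3  0
k=8  2  3  3  3  3
2  2  3  3  3
3  1  3  2  0
1  1  2  0  2
3  0  2  3  3
0  1  1  3  0
k=9  2  3  3  3  3
2  2  3  3  3
3  1  3  2  0
1  1  2  1  2
3  0  2  3  3
0  1  1  3  0
k=10  2  3  3  3  3
2  2  3  3  3
3  1  3  2  0
1  1  2  2  2
3  0  2  3  3
0  1  1  3  0
k=11  2  3  3  3  3
2  2  3  3  3
3  1  3  2  0
1  1  2  3  2
3  0  2  3  3
0  1  1  3  0
k=12  2  3  3  3  3
2  2  3  3  3
3  1  3  3  1
1  1  3  2  0
3  0  3  2  1
0  1  2  0  2
k=13  2  3  3  3  3
2  2  3  3  3
3  1  3  3  1
1  1  3  3  0
3  0  3  2  1
0  1  2  0  2
k=14  3  1  2  2  1
3  0  3  3  1
3  3  2  2  3
1  2  2  3  1
3  1  1  0  2
0  1  3  1  2
k=15  3  1  2  2  1
3  0  3  3  1
3  3  2  3  3
1  2  3  0  2
3  1  1  1  2
0  1  3  1  2
k=16  3  1  2  2  1
3  0  3  3  1
3  3  2  3  3
1  2  3  1  2
3  1  1  1  2
0  1  3  1  2
k=17  3  1  2  2  1
3  0  3  3  1
3  3  2  3  3
1  2  3  2  2
3  1  1  1  2
0  1  3  1  2
k=18  3  1  2  2  1
3  0  3  3  1
3  3  2  3  3
1  2  3  3  2
3  1  1  1  2
0  1  3  1  2
k=19  0  2  3  3  1
1  3  1  1  3
1  2  2  3  1
3  0  2  3  0
3  2  2  2  3
0  1  3  1  2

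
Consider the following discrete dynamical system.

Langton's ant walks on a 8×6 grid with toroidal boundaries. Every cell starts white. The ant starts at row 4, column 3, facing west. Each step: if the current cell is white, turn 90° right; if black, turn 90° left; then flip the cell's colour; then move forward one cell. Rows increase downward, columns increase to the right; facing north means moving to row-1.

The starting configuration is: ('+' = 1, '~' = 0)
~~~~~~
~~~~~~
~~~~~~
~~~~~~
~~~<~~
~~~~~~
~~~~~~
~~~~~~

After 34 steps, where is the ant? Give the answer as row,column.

gen 0: ~~~~~~
~~~~~~
~~~~~~
~~~~~~
~~~<~~
~~~~~~
~~~~~~
~~~~~~
gen 1: ~~~~~~
~~~~~~
~~~~~~
~~~^~~
~~~+~~
~~~~~~
~~~~~~
~~~~~~
gen 2: ~~~~~~
~~~~~~
~~~~~~
~~~+>~
~~~+~~
~~~~~~
~~~~~~
~~~~~~
gen 3: ~~~~~~
~~~~~~
~~~~~~
~~~++~
~~~+v~
~~~~~~
~~~~~~
~~~~~~
gen 4: ~~~~~~
~~~~~~
~~~~~~
~~~++~
~~~<+~
~~~~~~
~~~~~~
~~~~~~
gen 5: ~~~~~~
~~~~~~
~~~~~~
~~~++~
~~~~+~
~~~v~~
~~~~~~
~~~~~~
gen 6: ~~~~~~
~~~~~~
~~~~~~
~~~++~
~~~~+~
~~<+~~
~~~~~~
~~~~~~
gen 7: ~~~~~~
~~~~~~
~~~~~~
~~~++~
~~^~+~
~~++~~
~~~~~~
~~~~~~
gen 8: ~~~~~~
~~~~~~
~~~~~~
~~~++~
~~+>+~
~~++~~
~~~~~~
~~~~~~
gen 9: ~~~~~~
~~~~~~
~~~~~~
~~~++~
~~+++~
~~+v~~
~~~~~~
~~~~~~
gen 10: ~~~~~~
~~~~~~
~~~~~~
~~~++~
~~+++~
~~+~>~
~~~~~~
~~~~~~
gen 11: ~~~~~~
~~~~~~
~~~~~~
~~~++~
~~+++~
~~+~+~
~~~~v~
~~~~~~
gen 12: ~~~~~~
~~~~~~
~~~~~~
~~~++~
~~+++~
~~+~+~
~~~<+~
~~~~~~
gen 13: ~~~~~~
~~~~~~
~~~~~~
~~~++~
~~+++~
~~+^+~
~~~++~
~~~~~~
gen 14: ~~~~~~
~~~~~~
~~~~~~
~~~++~
~~+++~
~~++>~
~~~++~
~~~~~~
gen 15: ~~~~~~
~~~~~~
~~~~~~
~~~++~
~~++^~
~~++~~
~~~++~
~~~~~~
gen 16: ~~~~~~
~~~~~~
~~~~~~
~~~++~
~~+<~~
~~++~~
~~~++~
~~~~~~
gen 17: ~~~~~~
~~~~~~
~~~~~~
~~~++~
~~+~~~
~~+v~~
~~~++~
~~~~~~
gen 18: ~~~~~~
~~~~~~
~~~~~~
~~~++~
~~+~~~
~~+~>~
~~~++~
~~~~~~
gen 19: ~~~~~~
~~~~~~
~~~~~~
~~~++~
~~+~~~
~~+~+~
~~~+v~
~~~~~~
gen 20: ~~~~~~
~~~~~~
~~~~~~
~~~++~
~~+~~~
~~+~+~
~~~+~>
~~~~~~
gen 21: ~~~~~~
~~~~~~
~~~~~~
~~~++~
~~+~~~
~~+~+~
~~~+~+
~~~~~v
gen 22: ~~~~~~
~~~~~~
~~~~~~
~~~++~
~~+~~~
~~+~+~
~~~+~+
~~~~<+
gen 23: ~~~~~~
~~~~~~
~~~~~~
~~~++~
~~+~~~
~~+~+~
~~~+^+
~~~~++
gen 24: ~~~~~~
~~~~~~
~~~~~~
~~~++~
~~+~~~
~~+~+~
~~~++>
~~~~++
gen 25: ~~~~~~
~~~~~~
~~~~~~
~~~++~
~~+~~~
~~+~+^
~~~++~
~~~~++
gen 26: ~~~~~~
~~~~~~
~~~~~~
~~~++~
~~+~~~
>~+~++
~~~++~
~~~~++
gen 27: ~~~~~~
~~~~~~
~~~~~~
~~~++~
~~+~~~
+~+~++
v~~++~
~~~~++
gen 28: ~~~~~~
~~~~~~
~~~~~~
~~~++~
~~+~~~
+~+~++
+~~++<
~~~~++
gen 29: ~~~~~~
~~~~~~
~~~~~~
~~~++~
~~+~~~
+~+~+^
+~~+++
~~~~++
gen 30: ~~~~~~
~~~~~~
~~~~~~
~~~++~
~~+~~~
+~+~<~
+~~+++
~~~~++
gen 31: ~~~~~~
~~~~~~
~~~~~~
~~~++~
~~+~~~
+~+~~~
+~~+v+
~~~~++
gen 32: ~~~~~~
~~~~~~
~~~~~~
~~~++~
~~+~~~
+~+~~~
+~~+~>
~~~~++
gen 33: ~~~~~~
~~~~~~
~~~~~~
~~~++~
~~+~~~
+~+~~^
+~~+~~
~~~~++
gen 34: ~~~~~~
~~~~~~
~~~~~~
~~~++~
~~+~~~
>~+~~+
+~~+~~
~~~~++

5,0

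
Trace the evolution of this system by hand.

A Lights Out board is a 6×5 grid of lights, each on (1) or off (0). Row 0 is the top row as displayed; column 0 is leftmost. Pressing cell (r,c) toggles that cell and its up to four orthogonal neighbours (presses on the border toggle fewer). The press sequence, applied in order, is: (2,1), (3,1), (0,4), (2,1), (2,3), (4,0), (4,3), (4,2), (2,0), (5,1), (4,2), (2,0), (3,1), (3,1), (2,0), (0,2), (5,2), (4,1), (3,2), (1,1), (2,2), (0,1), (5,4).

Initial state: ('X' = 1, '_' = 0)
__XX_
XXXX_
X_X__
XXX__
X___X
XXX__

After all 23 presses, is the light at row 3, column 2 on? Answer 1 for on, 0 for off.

step 0: __XX_
XXXX_
X_X__
XXX__
X___X
XXX__
step 1: __XX_
X_XX_
_X___
X_X__
X___X
XXX__
step 2: __XX_
X_XX_
_____
_X___
XX__X
XXX__
step 3: __X_X
X_XXX
_____
_X___
XX__X
XXX__
step 4: __X_X
XXXXX
XXX__
_____
XX__X
XXX__
step 5: __X_X
XXX_X
XX_XX
___X_
XX__X
XXX__
step 6: __X_X
XXX_X
XX_XX
X__X_
____X
_XX__
step 7: __X_X
XXX_X
XX_XX
X____
__XX_
_XXX_
step 8: __X_X
XXX_X
XX_XX
X_X__
_X___
_X_X_
step 9: __X_X
_XX_X
___XX
__X__
_X___
_X_X_
step 10: __X_X
_XX_X
___XX
__X__
_____
X_XX_
step 11: __X_X
_XX_X
___XX
_____
_XXX_
X__X_
step 12: __X_X
XXX_X
XX_XX
X____
_XXX_
X__X_
step 13: __X_X
XXX_X
X__XX
_XX__
__XX_
X__X_
step 14: __X_X
XXX_X
XX_XX
X____
_XXX_
X__X_
step 15: __X_X
_XX_X
___XX
_____
_XXX_
X__X_
step 16: _X_XX
_X__X
___XX
_____
_XXX_
X__X_
step 17: _X_XX
_X__X
___XX
_____
_X_X_
XXX__
step 18: _X_XX
_X__X
___XX
_X___
X_XX_
X_X__
step 19: _X_XX
_X__X
__XXX
__XX_
X__X_
X_X__
step 20: ___XX
X_X_X
_XXXX
__XX_
X__X_
X_X__
step 21: ___XX
X___X
____X
___X_
X__X_
X_X__
step 22: XXXXX
XX__X
____X
___X_
X__X_
X_X__
step 23: XXXXX
XX__X
____X
___X_
X__XX
X_XXX

0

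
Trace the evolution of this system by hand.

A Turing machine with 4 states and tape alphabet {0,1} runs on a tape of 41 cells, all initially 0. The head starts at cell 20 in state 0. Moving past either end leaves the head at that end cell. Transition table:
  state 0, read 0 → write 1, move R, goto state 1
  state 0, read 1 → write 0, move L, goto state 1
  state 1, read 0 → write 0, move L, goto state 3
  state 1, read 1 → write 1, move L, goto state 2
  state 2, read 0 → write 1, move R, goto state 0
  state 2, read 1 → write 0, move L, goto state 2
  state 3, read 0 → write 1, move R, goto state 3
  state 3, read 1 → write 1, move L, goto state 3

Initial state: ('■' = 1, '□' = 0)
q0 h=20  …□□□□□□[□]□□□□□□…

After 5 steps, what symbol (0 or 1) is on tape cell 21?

k=0  q0 h=20  …□□□□□□[□]□□□□□□…
k=1  q1 h=21  …□□□□□■[□]□□□□□□…
k=2  q3 h=20  …□□□□□□[■]□□□□□□…
k=3  q3 h=19  …□□□□□□[□]■□□□□□…
k=4  q3 h=20  …□□□□□■[■]□□□□□□…
k=5  q3 h=19  …□□□□□□[■]■□□□□□…

0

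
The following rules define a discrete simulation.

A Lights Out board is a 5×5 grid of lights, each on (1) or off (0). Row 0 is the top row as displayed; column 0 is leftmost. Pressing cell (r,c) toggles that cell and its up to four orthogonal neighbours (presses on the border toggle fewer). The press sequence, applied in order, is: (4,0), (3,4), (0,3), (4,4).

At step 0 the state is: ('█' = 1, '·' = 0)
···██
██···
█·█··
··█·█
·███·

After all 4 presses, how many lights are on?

13

t=0: ···██
██···
█·█··
··█·█
·███·
t=1: ···██
██···
█·█··
█·█·█
█·██·
t=2: ···██
██···
█·█·█
█·██·
█·███
t=3: ··█··
██·█·
█·█·█
█·██·
█·███
t=4: ··█··
██·█·
█·█·█
█·███
█·█··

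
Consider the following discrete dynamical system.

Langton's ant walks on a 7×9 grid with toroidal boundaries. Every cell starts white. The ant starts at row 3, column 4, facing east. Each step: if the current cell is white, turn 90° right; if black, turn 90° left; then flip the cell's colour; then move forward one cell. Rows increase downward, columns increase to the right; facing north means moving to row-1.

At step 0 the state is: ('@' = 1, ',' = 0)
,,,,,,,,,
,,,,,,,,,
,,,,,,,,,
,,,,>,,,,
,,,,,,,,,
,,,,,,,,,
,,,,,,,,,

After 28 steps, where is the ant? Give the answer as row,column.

1,2

t=0: ,,,,,,,,,
,,,,,,,,,
,,,,,,,,,
,,,,>,,,,
,,,,,,,,,
,,,,,,,,,
,,,,,,,,,
t=1: ,,,,,,,,,
,,,,,,,,,
,,,,,,,,,
,,,,@,,,,
,,,,v,,,,
,,,,,,,,,
,,,,,,,,,
t=2: ,,,,,,,,,
,,,,,,,,,
,,,,,,,,,
,,,,@,,,,
,,,<@,,,,
,,,,,,,,,
,,,,,,,,,
t=3: ,,,,,,,,,
,,,,,,,,,
,,,,,,,,,
,,,^@,,,,
,,,@@,,,,
,,,,,,,,,
,,,,,,,,,
t=4: ,,,,,,,,,
,,,,,,,,,
,,,,,,,,,
,,,@>,,,,
,,,@@,,,,
,,,,,,,,,
,,,,,,,,,
t=5: ,,,,,,,,,
,,,,,,,,,
,,,,^,,,,
,,,@,,,,,
,,,@@,,,,
,,,,,,,,,
,,,,,,,,,
t=6: ,,,,,,,,,
,,,,,,,,,
,,,,@>,,,
,,,@,,,,,
,,,@@,,,,
,,,,,,,,,
,,,,,,,,,
t=7: ,,,,,,,,,
,,,,,,,,,
,,,,@@,,,
,,,@,v,,,
,,,@@,,,,
,,,,,,,,,
,,,,,,,,,
t=8: ,,,,,,,,,
,,,,,,,,,
,,,,@@,,,
,,,@<@,,,
,,,@@,,,,
,,,,,,,,,
,,,,,,,,,
t=9: ,,,,,,,,,
,,,,,,,,,
,,,,^@,,,
,,,@@@,,,
,,,@@,,,,
,,,,,,,,,
,,,,,,,,,
t=10: ,,,,,,,,,
,,,,,,,,,
,,,<,@,,,
,,,@@@,,,
,,,@@,,,,
,,,,,,,,,
,,,,,,,,,
t=11: ,,,,,,,,,
,,,^,,,,,
,,,@,@,,,
,,,@@@,,,
,,,@@,,,,
,,,,,,,,,
,,,,,,,,,
t=12: ,,,,,,,,,
,,,@>,,,,
,,,@,@,,,
,,,@@@,,,
,,,@@,,,,
,,,,,,,,,
,,,,,,,,,
t=13: ,,,,,,,,,
,,,@@,,,,
,,,@v@,,,
,,,@@@,,,
,,,@@,,,,
,,,,,,,,,
,,,,,,,,,
t=14: ,,,,,,,,,
,,,@@,,,,
,,,<@@,,,
,,,@@@,,,
,,,@@,,,,
,,,,,,,,,
,,,,,,,,,
t=15: ,,,,,,,,,
,,,@@,,,,
,,,,@@,,,
,,,v@@,,,
,,,@@,,,,
,,,,,,,,,
,,,,,,,,,
t=16: ,,,,,,,,,
,,,@@,,,,
,,,,@@,,,
,,,,>@,,,
,,,@@,,,,
,,,,,,,,,
,,,,,,,,,
t=17: ,,,,,,,,,
,,,@@,,,,
,,,,^@,,,
,,,,,@,,,
,,,@@,,,,
,,,,,,,,,
,,,,,,,,,
t=18: ,,,,,,,,,
,,,@@,,,,
,,,<,@,,,
,,,,,@,,,
,,,@@,,,,
,,,,,,,,,
,,,,,,,,,
t=19: ,,,,,,,,,
,,,^@,,,,
,,,@,@,,,
,,,,,@,,,
,,,@@,,,,
,,,,,,,,,
,,,,,,,,,
t=20: ,,,,,,,,,
,,<,@,,,,
,,,@,@,,,
,,,,,@,,,
,,,@@,,,,
,,,,,,,,,
,,,,,,,,,
t=21: ,,^,,,,,,
,,@,@,,,,
,,,@,@,,,
,,,,,@,,,
,,,@@,,,,
,,,,,,,,,
,,,,,,,,,
t=22: ,,@>,,,,,
,,@,@,,,,
,,,@,@,,,
,,,,,@,,,
,,,@@,,,,
,,,,,,,,,
,,,,,,,,,
t=23: ,,@@,,,,,
,,@v@,,,,
,,,@,@,,,
,,,,,@,,,
,,,@@,,,,
,,,,,,,,,
,,,,,,,,,
t=24: ,,@@,,,,,
,,<@@,,,,
,,,@,@,,,
,,,,,@,,,
,,,@@,,,,
,,,,,,,,,
,,,,,,,,,
t=25: ,,@@,,,,,
,,,@@,,,,
,,v@,@,,,
,,,,,@,,,
,,,@@,,,,
,,,,,,,,,
,,,,,,,,,
t=26: ,,@@,,,,,
,,,@@,,,,
,<@@,@,,,
,,,,,@,,,
,,,@@,,,,
,,,,,,,,,
,,,,,,,,,
t=27: ,,@@,,,,,
,^,@@,,,,
,@@@,@,,,
,,,,,@,,,
,,,@@,,,,
,,,,,,,,,
,,,,,,,,,
t=28: ,,@@,,,,,
,@>@@,,,,
,@@@,@,,,
,,,,,@,,,
,,,@@,,,,
,,,,,,,,,
,,,,,,,,,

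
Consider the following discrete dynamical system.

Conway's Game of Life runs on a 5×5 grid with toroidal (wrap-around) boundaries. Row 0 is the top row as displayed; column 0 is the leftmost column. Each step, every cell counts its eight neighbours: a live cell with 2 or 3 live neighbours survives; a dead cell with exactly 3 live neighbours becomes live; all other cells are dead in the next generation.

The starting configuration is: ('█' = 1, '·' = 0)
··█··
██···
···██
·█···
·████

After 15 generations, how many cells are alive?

step 0: ··█··
██···
···██
·█···
·████
step 1: ····█
█████
·██·█
·█···
██·█·
step 2: ·····
·····
····█
···██
███·█
step 3: ██···
·····
···██
·██··
███·█
step 4: ··█·█
█···█
··██·
·····
···██
step 5: ·····
███·█
···██
··█·█
···██
step 6: ·██··
███·█
·····
█·█··
···██
step 7: ·····
█·██·
··███
···██
█··██
step 8: ███··
·██··
██···
·····
█··█·
step 9: █··██
·····
███··
██··█
█·█·█
step 10: ██·█·
··██·
··█·█
·····
··█··
step 11: ·█·██
█····
··█··
···█·
·██··
step 12: ·█·██
█████
·····
·█·█·
██··█
step 13: ·····
·█···
·····
·██·█
·█···
step 14: ·····
·····
███··
███··
███··
step 15: ·█···
·█···
█·█··
···██
█·█··

8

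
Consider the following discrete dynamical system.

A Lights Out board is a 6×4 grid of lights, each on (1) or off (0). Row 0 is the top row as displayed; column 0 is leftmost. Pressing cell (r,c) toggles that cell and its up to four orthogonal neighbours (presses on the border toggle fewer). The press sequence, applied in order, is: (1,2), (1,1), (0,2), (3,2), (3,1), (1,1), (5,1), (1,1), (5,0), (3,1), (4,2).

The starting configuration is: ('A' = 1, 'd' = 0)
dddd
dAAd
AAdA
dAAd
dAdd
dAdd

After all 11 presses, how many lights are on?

12

t=0: dddd
dAAd
AAdA
dAAd
dAdd
dAdd
t=1: ddAd
dddA
AAAA
dAAd
dAdd
dAdd
t=2: dAAd
AAAA
AdAA
dAAd
dAdd
dAdd
t=3: dddA
AAdA
AdAA
dAAd
dAdd
dAdd
t=4: dddA
AAdA
AddA
dddA
dAAd
dAdd
t=5: dddA
AAdA
AAdA
AAAA
ddAd
dAdd
t=6: dAdA
ddAA
AddA
AAAA
ddAd
dAdd
t=7: dAdA
ddAA
AddA
AAAA
dAAd
AdAd
t=8: dddA
AAdA
AAdA
AAAA
dAAd
AdAd
t=9: dddA
AAdA
AAdA
AAAA
AAAd
dAAd
t=10: dddA
AAdA
AddA
dddA
AdAd
dAAd
t=11: dddA
AAdA
AddA
ddAA
AAdA
dAdd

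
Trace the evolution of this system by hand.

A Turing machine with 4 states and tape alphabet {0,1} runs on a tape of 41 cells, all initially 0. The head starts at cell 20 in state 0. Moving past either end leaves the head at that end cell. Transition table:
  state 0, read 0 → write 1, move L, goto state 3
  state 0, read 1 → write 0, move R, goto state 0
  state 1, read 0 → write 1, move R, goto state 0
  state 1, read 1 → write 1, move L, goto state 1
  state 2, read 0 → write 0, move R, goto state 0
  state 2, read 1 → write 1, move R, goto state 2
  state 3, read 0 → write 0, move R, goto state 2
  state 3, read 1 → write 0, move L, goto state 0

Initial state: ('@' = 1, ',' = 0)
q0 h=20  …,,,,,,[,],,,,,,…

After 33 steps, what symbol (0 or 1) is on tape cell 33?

step 0: q0 h=20  …,,,,,,[,],,,,,,…
step 1: q3 h=19  …,,,,,,[,]@,,,,,…
step 2: q2 h=20  …,,,,,,[@],,,,,,…
step 3: q2 h=21  …,,,,,@[,],,,,,,…
step 4: q0 h=22  …,,,,@,[,],,,,,,…
step 5: q3 h=21  …,,,,,@[,]@,,,,,…
step 6: q2 h=22  …,,,,@,[@],,,,,,…
step 7: q2 h=23  …,,,@,@[,],,,,,,…
step 8: q0 h=24  …,,@,@,[,],,,,,,…
step 9: q3 h=23  …,,,@,@[,]@,,,,,…
step 10: q2 h=24  …,,@,@,[@],,,,,,…
step 11: q2 h=25  …,@,@,@[,],,,,,,…
step 12: q0 h=26  …@,@,@,[,],,,,,,…
step 13: q3 h=25  …,@,@,@[,]@,,,,,…
step 14: q2 h=26  …@,@,@,[@],,,,,,…
step 15: q2 h=27  …,@,@,@[,],,,,,,…
step 16: q0 h=28  …@,@,@,[,],,,,,,…
step 17: q3 h=27  …,@,@,@[,]@,,,,,…
step 18: q2 h=28  …@,@,@,[@],,,,,,…
step 19: q2 h=29  …,@,@,@[,],,,,,,…
step 20: q0 h=30  …@,@,@,[,],,,,,,…
step 21: q3 h=29  …,@,@,@[,]@,,,,,…
step 22: q2 h=30  …@,@,@,[@],,,,,,…
step 23: q2 h=31  …,@,@,@[,],,,,,,…
step 24: q0 h=32  …@,@,@,[,],,,,,,…
step 25: q3 h=31  …,@,@,@[,]@,,,,,…
step 26: q2 h=32  …@,@,@,[@],,,,,,…
step 27: q2 h=33  …,@,@,@[,],,,,,,…
step 28: q0 h=34  …@,@,@,[,],,,,,,|
step 29: q3 h=33  …,@,@,@[,]@,,,,,…
step 30: q2 h=34  …@,@,@,[@],,,,,,|
step 31: q2 h=35  …,@,@,@[,],,,,,|
step 32: q0 h=36  …@,@,@,[,],,,,|
step 33: q3 h=35  …,@,@,@[,]@,,,,|

0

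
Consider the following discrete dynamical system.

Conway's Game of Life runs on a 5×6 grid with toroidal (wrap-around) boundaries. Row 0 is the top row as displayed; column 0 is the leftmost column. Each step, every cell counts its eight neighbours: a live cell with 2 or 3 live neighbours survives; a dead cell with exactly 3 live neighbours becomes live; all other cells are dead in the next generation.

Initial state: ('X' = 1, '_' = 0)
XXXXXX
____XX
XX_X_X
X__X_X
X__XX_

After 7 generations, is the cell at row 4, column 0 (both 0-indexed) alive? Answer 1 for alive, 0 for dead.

step 0: XXXXXX
____XX
XX_X_X
X__X_X
X__XX_
step 1: _XX___
______
_XXX__
___X__
______
step 2: ______
___X__
__XX__
___X__
__X___
step 3: ______
__XX__
__XXX_
___X__
______
step 4: ______
__X_X_
____X_
__XXX_
______
step 5: ______
___X__
__X_XX
___XX_
___X__
step 6: ______
___XX_
__X__X
__X__X
___XX_
step 7: ______
___XX_
__X__X
__X__X
___XX_

0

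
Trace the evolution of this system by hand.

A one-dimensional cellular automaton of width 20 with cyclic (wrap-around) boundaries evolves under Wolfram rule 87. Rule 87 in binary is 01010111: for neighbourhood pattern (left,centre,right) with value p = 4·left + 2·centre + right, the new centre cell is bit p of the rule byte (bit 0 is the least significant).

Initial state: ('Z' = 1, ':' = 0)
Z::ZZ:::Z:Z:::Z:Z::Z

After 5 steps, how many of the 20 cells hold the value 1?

20

0) Z::ZZ:::Z:Z:::Z:Z::Z
1) ZZZ:ZZZZZ:ZZZZZ:ZZZ:
2) ::Z:::::Z:::::Z:::Z:
3) ZZZZZZZZZZZZZZZZZZZZ
4) ::::::::::::::::::::
5) ZZZZZZZZZZZZZZZZZZZZ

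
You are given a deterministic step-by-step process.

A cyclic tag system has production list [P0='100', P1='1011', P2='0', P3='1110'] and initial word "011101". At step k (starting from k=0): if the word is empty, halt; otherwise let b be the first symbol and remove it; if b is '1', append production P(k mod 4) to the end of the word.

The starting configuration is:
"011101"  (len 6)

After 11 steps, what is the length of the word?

16

k=0  "011101"  (len 6)
k=1  "11101"  (len 5)
k=2  "11011011"  (len 8)
k=3  "10110110"  (len 8)
k=4  "01101101110"  (len 11)
k=5  "1101101110"  (len 10)
k=6  "1011011101011"  (len 13)
k=7  "0110111010110"  (len 13)
k=8  "110111010110"  (len 12)
k=9  "10111010110100"  (len 14)
k=10  "01110101101001011"  (len 17)
k=11  "1110101101001011"  (len 16)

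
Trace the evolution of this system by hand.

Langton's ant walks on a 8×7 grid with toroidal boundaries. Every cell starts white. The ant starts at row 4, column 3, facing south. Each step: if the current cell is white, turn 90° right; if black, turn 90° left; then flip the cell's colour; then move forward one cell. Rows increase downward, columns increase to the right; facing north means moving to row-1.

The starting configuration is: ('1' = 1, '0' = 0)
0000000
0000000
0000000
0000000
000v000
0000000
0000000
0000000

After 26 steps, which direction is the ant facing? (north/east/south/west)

step 0: 0000000
0000000
0000000
0000000
000v000
0000000
0000000
0000000
step 1: 0000000
0000000
0000000
0000000
00<1000
0000000
0000000
0000000
step 2: 0000000
0000000
0000000
00^0000
0011000
0000000
0000000
0000000
step 3: 0000000
0000000
0000000
001>000
0011000
0000000
0000000
0000000
step 4: 0000000
0000000
0000000
0011000
001v000
0000000
0000000
0000000
step 5: 0000000
0000000
0000000
0011000
0010>00
0000000
0000000
0000000
step 6: 0000000
0000000
0000000
0011000
0010100
0000v00
0000000
0000000
step 7: 0000000
0000000
0000000
0011000
0010100
000<100
0000000
0000000
step 8: 0000000
0000000
0000000
0011000
001^100
0001100
0000000
0000000
step 9: 0000000
0000000
0000000
0011000
0011>00
0001100
0000000
0000000
step 10: 0000000
0000000
0000000
0011^00
0011000
0001100
0000000
0000000
step 11: 0000000
0000000
0000000
00111>0
0011000
0001100
0000000
0000000
step 12: 0000000
0000000
0000000
0011110
00110v0
0001100
0000000
0000000
step 13: 0000000
0000000
0000000
0011110
0011<10
0001100
0000000
0000000
step 14: 0000000
0000000
0000000
0011^10
0011110
0001100
0000000
0000000
step 15: 0000000
0000000
0000000
001<010
0011110
0001100
0000000
0000000
step 16: 0000000
0000000
0000000
0010010
001v110
0001100
0000000
0000000
step 17: 0000000
0000000
0000000
0010010
0010>10
0001100
0000000
0000000
step 18: 0000000
0000000
0000000
0010^10
0010010
0001100
0000000
0000000
step 19: 0000000
0000000
0000000
00101>0
0010010
0001100
0000000
0000000
step 20: 0000000
0000000
00000^0
0010100
0010010
0001100
0000000
0000000
step 21: 0000000
0000000
000001>
0010100
0010010
0001100
0000000
0000000
step 22: 0000000
0000000
0000011
001010v
0010010
0001100
0000000
0000000
step 23: 0000000
0000000
0000011
00101<1
0010010
0001100
0000000
0000000
step 24: 0000000
0000000
00000^1
0010111
0010010
0001100
0000000
0000000
step 25: 0000000
0000000
0000<01
0010111
0010010
0001100
0000000
0000000
step 26: 0000000
0000^00
0000101
0010111
0010010
0001100
0000000
0000000

north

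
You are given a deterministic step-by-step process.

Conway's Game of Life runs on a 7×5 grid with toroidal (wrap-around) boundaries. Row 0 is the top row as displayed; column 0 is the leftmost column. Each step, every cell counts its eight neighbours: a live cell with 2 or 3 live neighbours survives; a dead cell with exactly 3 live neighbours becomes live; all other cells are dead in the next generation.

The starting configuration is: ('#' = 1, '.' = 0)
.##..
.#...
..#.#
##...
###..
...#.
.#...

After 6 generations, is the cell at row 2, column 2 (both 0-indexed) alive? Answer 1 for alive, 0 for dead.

0

k=0  .##..
.#...
..#.#
##...
###..
...#.
.#...
k=1  ###..
##.#.
..#..
...##
#.#.#
#....
.#...
k=2  ....#
#..##
###..
###.#
##...
#...#
..#..
k=3  #...#
..##.
.....
...##
..##.
#...#
#..##
k=4  ###..
...##
..#.#
..###
#.#..
###..
.#.#.
k=5  ##...
....#
#.#..
#.#.#
#....
#..##
...##
k=6  #..#.
....#
#....
#..##
.....
#..#.
.###.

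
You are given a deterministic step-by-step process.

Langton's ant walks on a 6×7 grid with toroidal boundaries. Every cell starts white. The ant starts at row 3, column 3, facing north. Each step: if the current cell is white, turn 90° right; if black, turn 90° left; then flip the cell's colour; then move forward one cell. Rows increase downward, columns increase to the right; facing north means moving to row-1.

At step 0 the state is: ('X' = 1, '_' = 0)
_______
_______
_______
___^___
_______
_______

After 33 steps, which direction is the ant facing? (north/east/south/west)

k=0  _______
_______
_______
___^___
_______
_______
k=1  _______
_______
_______
___X>__
_______
_______
k=2  _______
_______
_______
___XX__
____v__
_______
k=3  _______
_______
_______
___XX__
___<X__
_______
k=4  _______
_______
_______
___^X__
___XX__
_______
k=5  _______
_______
_______
__<_X__
___XX__
_______
k=6  _______
_______
__^____
__X_X__
___XX__
_______
k=7  _______
_______
__X>___
__X_X__
___XX__
_______
k=8  _______
_______
__XX___
__XvX__
___XX__
_______
k=9  _______
_______
__XX___
__<XX__
___XX__
_______
k=10  _______
_______
__XX___
___XX__
__vXX__
_______
k=11  _______
_______
__XX___
___XX__
_<XXX__
_______
k=12  _______
_______
__XX___
_^_XX__
_XXXX__
_______
k=13  _______
_______
__XX___
_X>XX__
_XXXX__
_______
k=14  _______
_______
__XX___
_XXXX__
_XvXX__
_______
k=15  _______
_______
__XX___
_XXXX__
_X_>X__
_______
k=16  _______
_______
__XX___
_XX^X__
_X__X__
_______
k=17  _______
_______
__XX___
_X<_X__
_X__X__
_______
k=18  _______
_______
__XX___
_X__X__
_Xv_X__
_______
k=19  _______
_______
__XX___
_X__X__
_<X_X__
_______
k=20  _______
_______
__XX___
_X__X__
__X_X__
_v_____
k=21  _______
_______
__XX___
_X__X__
__X_X__
<X_____
k=22  _______
_______
__XX___
_X__X__
^_X_X__
XX_____
k=23  _______
_______
__XX___
_X__X__
X>X_X__
XX_____
k=24  _______
_______
__XX___
_X__X__
XXX_X__
Xv_____
k=25  _______
_______
__XX___
_X__X__
XXX_X__
X_>____
k=26  __v____
_______
__XX___
_X__X__
XXX_X__
X_X____
k=27  _<X____
_______
__XX___
_X__X__
XXX_X__
X_X____
k=28  _XX____
_______
__XX___
_X__X__
XXX_X__
X^X____
k=29  _XX____
_______
__XX___
_X__X__
XXX_X__
XX>____
k=30  _XX____
_______
__XX___
_X__X__
XX^_X__
XX_____
k=31  _XX____
_______
__XX___
_X__X__
X<__X__
XX_____
k=32  _XX____
_______
__XX___
_X__X__
X___X__
Xv_____
k=33  _XX____
_______
__XX___
_X__X__
X___X__
X_>____

east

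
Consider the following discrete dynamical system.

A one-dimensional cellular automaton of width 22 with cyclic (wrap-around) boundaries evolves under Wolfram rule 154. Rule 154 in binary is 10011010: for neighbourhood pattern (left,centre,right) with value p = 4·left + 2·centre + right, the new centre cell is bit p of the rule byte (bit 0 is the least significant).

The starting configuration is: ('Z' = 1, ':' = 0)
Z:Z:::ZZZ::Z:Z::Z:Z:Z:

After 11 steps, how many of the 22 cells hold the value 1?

t=0: Z:Z:::ZZZ::Z:Z::Z:Z:Z:
t=1: :::Z:ZZZ:ZZ:::ZZ::::::
t=2: ::Z::ZZ::Z:Z:ZZ:Z:::::
t=3: :Z:ZZZ:ZZ::::Z:::Z::::
t=4: Z::ZZ::Z:Z::Z:Z:Z:Z:::
t=5: :ZZZ:ZZ:::ZZ:::::::Z:Z
t=6: :ZZ::Z:Z:ZZ:Z:::::Z:::
t=7: ZZ:ZZ::::Z:::Z:::Z:Z::
t=8: Z::Z:Z::Z:Z:Z:Z:Z:::ZZ
t=9: :ZZ:::ZZ:::::::::Z:ZZZ
t=10: :Z:Z:ZZ:Z:::::::Z::ZZ:
t=11: Z::::Z:::Z:::::Z:ZZZ:Z

8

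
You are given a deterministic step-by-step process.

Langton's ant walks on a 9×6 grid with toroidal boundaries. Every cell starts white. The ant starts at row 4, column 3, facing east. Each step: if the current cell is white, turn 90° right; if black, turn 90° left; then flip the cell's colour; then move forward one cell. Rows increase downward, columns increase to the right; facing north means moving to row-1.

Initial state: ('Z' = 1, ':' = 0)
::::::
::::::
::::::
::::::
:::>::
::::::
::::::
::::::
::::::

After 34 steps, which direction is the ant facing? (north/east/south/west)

0) ::::::
::::::
::::::
::::::
:::>::
::::::
::::::
::::::
::::::
1) ::::::
::::::
::::::
::::::
:::Z::
:::v::
::::::
::::::
::::::
2) ::::::
::::::
::::::
::::::
:::Z::
::<Z::
::::::
::::::
::::::
3) ::::::
::::::
::::::
::::::
::^Z::
::ZZ::
::::::
::::::
::::::
4) ::::::
::::::
::::::
::::::
::Z>::
::ZZ::
::::::
::::::
::::::
5) ::::::
::::::
::::::
:::^::
::Z:::
::ZZ::
::::::
::::::
::::::
6) ::::::
::::::
::::::
:::Z>:
::Z:::
::ZZ::
::::::
::::::
::::::
7) ::::::
::::::
::::::
:::ZZ:
::Z:v:
::ZZ::
::::::
::::::
::::::
8) ::::::
::::::
::::::
:::ZZ:
::Z<Z:
::ZZ::
::::::
::::::
::::::
9) ::::::
::::::
::::::
:::^Z:
::ZZZ:
::ZZ::
::::::
::::::
::::::
10) ::::::
::::::
::::::
::<:Z:
::ZZZ:
::ZZ::
::::::
::::::
::::::
11) ::::::
::::::
::^:::
::Z:Z:
::ZZZ:
::ZZ::
::::::
::::::
::::::
12) ::::::
::::::
::Z>::
::Z:Z:
::ZZZ:
::ZZ::
::::::
::::::
::::::
13) ::::::
::::::
::ZZ::
::ZvZ:
::ZZZ:
::ZZ::
::::::
::::::
::::::
14) ::::::
::::::
::ZZ::
::<ZZ:
::ZZZ:
::ZZ::
::::::
::::::
::::::
15) ::::::
::::::
::ZZ::
:::ZZ:
::vZZ:
::ZZ::
::::::
::::::
::::::
16) ::::::
::::::
::ZZ::
:::ZZ:
:::>Z:
::ZZ::
::::::
::::::
::::::
17) ::::::
::::::
::ZZ::
:::^Z:
::::Z:
::ZZ::
::::::
::::::
::::::
18) ::::::
::::::
::ZZ::
::<:Z:
::::Z:
::ZZ::
::::::
::::::
::::::
19) ::::::
::::::
::^Z::
::Z:Z:
::::Z:
::ZZ::
::::::
::::::
::::::
20) ::::::
::::::
:<:Z::
::Z:Z:
::::Z:
::ZZ::
::::::
::::::
::::::
21) ::::::
:^::::
:Z:Z::
::Z:Z:
::::Z:
::ZZ::
::::::
::::::
::::::
22) ::::::
:Z>:::
:Z:Z::
::Z:Z:
::::Z:
::ZZ::
::::::
::::::
::::::
23) ::::::
:ZZ:::
:ZvZ::
::Z:Z:
::::Z:
::ZZ::
::::::
::::::
::::::
24) ::::::
:ZZ:::
:<ZZ::
::Z:Z:
::::Z:
::ZZ::
::::::
::::::
::::::
25) ::::::
:ZZ:::
::ZZ::
:vZ:Z:
::::Z:
::ZZ::
::::::
::::::
::::::
26) ::::::
:ZZ:::
::ZZ::
<ZZ:Z:
::::Z:
::ZZ::
::::::
::::::
::::::
27) ::::::
:ZZ:::
^:ZZ::
ZZZ:Z:
::::Z:
::ZZ::
::::::
::::::
::::::
28) ::::::
:ZZ:::
Z>ZZ::
ZZZ:Z:
::::Z:
::ZZ::
::::::
::::::
::::::
29) ::::::
:ZZ:::
ZZZZ::
ZvZ:Z:
::::Z:
::ZZ::
::::::
::::::
::::::
30) ::::::
:ZZ:::
ZZZZ::
Z:>:Z:
::::Z:
::ZZ::
::::::
::::::
::::::
31) ::::::
:ZZ:::
ZZ^Z::
Z:::Z:
::::Z:
::ZZ::
::::::
::::::
::::::
32) ::::::
:ZZ:::
Z<:Z::
Z:::Z:
::::Z:
::ZZ::
::::::
::::::
::::::
33) ::::::
:ZZ:::
Z::Z::
Zv::Z:
::::Z:
::ZZ::
::::::
::::::
::::::
34) ::::::
:ZZ:::
Z::Z::
<Z::Z:
::::Z:
::ZZ::
::::::
::::::
::::::

west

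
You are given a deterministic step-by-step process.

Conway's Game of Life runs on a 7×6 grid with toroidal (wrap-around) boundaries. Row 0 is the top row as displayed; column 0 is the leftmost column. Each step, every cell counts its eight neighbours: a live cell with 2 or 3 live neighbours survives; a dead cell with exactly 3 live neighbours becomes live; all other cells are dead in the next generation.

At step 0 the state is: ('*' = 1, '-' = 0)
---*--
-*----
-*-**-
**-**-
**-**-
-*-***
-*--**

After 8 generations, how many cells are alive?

4

gen 0: ---*--
-*----
-*-**-
**-**-
**-**-
-*-***
-*--**
gen 1: *-*-*-
---**-
-*-***
------
------
-*----
-----*
gen 2: ----*-
**----
--**-*
----*-
------
------
**---*
gen 3: ------
******
******
---**-
------
*-----
*----*
gen 4: --**--
------
------
**----
------
*----*
*----*
gen 5: ------
------
------
------
-*---*
*----*
**--**
gen 6: *----*
------
------
------
-----*
------
-*--*-
gen 7: *----*
------
------
------
------
------
*----*
gen 8: *----*
------
------
------
------
------
*----*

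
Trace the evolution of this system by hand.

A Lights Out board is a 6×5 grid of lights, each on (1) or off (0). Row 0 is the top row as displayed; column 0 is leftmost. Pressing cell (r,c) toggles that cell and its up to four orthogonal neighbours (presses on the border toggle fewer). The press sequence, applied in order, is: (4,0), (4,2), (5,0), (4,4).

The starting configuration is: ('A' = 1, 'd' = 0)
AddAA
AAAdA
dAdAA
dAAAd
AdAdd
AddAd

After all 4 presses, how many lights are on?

t=0: AddAA
AAAdA
dAdAA
dAAAd
AdAdd
AddAd
t=1: AddAA
AAAdA
dAdAA
AAAAd
dAAdd
dddAd
t=2: AddAA
AAAdA
dAdAA
AAdAd
dddAd
ddAAd
t=3: AddAA
AAAdA
dAdAA
AAdAd
AddAd
AAAAd
t=4: AddAA
AAAdA
dAdAA
AAdAA
AdddA
AAAAA

21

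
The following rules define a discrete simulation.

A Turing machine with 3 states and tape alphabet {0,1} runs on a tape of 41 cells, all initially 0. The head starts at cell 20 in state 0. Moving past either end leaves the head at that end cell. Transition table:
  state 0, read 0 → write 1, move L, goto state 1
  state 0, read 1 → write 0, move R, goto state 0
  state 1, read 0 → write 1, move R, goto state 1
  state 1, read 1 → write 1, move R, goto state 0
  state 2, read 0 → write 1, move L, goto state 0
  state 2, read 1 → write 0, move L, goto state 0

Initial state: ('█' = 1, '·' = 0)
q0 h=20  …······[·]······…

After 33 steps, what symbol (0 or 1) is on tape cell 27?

1

k=0  q0 h=20  …······[·]······…
k=1  q1 h=19  …······[·]█·····…
k=2  q1 h=20  …·····█[█]······…
k=3  q0 h=21  …····██[·]······…
k=4  q1 h=20  …·····█[█]█·····…
k=5  q0 h=21  …····██[█]······…
k=6  q0 h=22  …···██·[·]······…
k=7  q1 h=21  …····██[·]█·····…
k=8  q1 h=22  …···███[█]······…
k=9  q0 h=23  …··████[·]······…
k=10  q1 h=22  …···███[█]█·····…
k=11  q0 h=23  …··████[█]······…
k=12  q0 h=24  …·████·[·]······…
k=13  q1 h=23  …··████[·]█·····…
k=14  q1 h=24  …·█████[█]······…
k=15  q0 h=25  …██████[·]······…
k=16  q1 h=24  …·█████[█]█·····…
k=17  q0 h=25  …██████[█]······…
k=18  q0 h=26  …█████·[·]······…
k=19  q1 h=25  …██████[·]█·····…
k=20  q1 h=26  …██████[█]······…
k=21  q0 h=27  …██████[·]······…
k=22  q1 h=26  …██████[█]█·····…
k=23  q0 h=27  …██████[█]······…
k=24  q0 h=28  …█████·[·]······…
k=25  q1 h=27  …██████[·]█·····…
k=26  q1 h=28  …██████[█]······…
k=27  q0 h=29  …██████[·]······…
k=28  q1 h=28  …██████[█]█·····…
k=29  q0 h=29  …██████[█]······…
k=30  q0 h=30  …█████·[·]······…
k=31  q1 h=29  …██████[·]█·····…
k=32  q1 h=30  …██████[█]······…
k=33  q0 h=31  …██████[·]······…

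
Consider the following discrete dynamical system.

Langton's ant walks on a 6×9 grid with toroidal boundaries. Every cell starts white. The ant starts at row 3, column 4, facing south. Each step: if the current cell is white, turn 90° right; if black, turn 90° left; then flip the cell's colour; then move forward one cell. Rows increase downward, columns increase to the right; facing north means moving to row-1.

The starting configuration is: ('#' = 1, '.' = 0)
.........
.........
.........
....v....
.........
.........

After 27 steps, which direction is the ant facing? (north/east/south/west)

east

step 0: .........
.........
.........
....v....
.........
.........
step 1: .........
.........
.........
...<#....
.........
.........
step 2: .........
.........
...^.....
...##....
.........
.........
step 3: .........
.........
...#>....
...##....
.........
.........
step 4: .........
.........
...##....
...#v....
.........
.........
step 5: .........
.........
...##....
...#.>...
.........
.........
step 6: .........
.........
...##....
...#.#...
.....v...
.........
step 7: .........
.........
...##....
...#.#...
....<#...
.........
step 8: .........
.........
...##....
...#^#...
....##...
.........
step 9: .........
.........
...##....
...##>...
....##...
.........
step 10: .........
.........
...##^...
...##....
....##...
.........
step 11: .........
.........
...###>..
...##....
....##...
.........
step 12: .........
.........
...####..
...##.v..
....##...
.........
step 13: .........
.........
...####..
...##<#..
....##...
.........
step 14: .........
.........
...##^#..
...####..
....##...
.........
step 15: .........
.........
...#<.#..
...####..
....##...
.........
step 16: .........
.........
...#..#..
...#v##..
....##...
.........
step 17: .........
.........
...#..#..
...#.>#..
....##...
.........
step 18: .........
.........
...#.^#..
...#..#..
....##...
.........
step 19: .........
.........
...#.#>..
...#..#..
....##...
.........
step 20: .........
......^..
...#.#...
...#..#..
....##...
.........
step 21: .........
......#>.
...#.#...
...#..#..
....##...
.........
step 22: .........
......##.
...#.#.v.
...#..#..
....##...
.........
step 23: .........
......##.
...#.#<#.
...#..#..
....##...
.........
step 24: .........
......^#.
...#.###.
...#..#..
....##...
.........
step 25: .........
.....<.#.
...#.###.
...#..#..
....##...
.........
step 26: .....^...
.....#.#.
...#.###.
...#..#..
....##...
.........
step 27: .....#>..
.....#.#.
...#.###.
...#..#..
....##...
.........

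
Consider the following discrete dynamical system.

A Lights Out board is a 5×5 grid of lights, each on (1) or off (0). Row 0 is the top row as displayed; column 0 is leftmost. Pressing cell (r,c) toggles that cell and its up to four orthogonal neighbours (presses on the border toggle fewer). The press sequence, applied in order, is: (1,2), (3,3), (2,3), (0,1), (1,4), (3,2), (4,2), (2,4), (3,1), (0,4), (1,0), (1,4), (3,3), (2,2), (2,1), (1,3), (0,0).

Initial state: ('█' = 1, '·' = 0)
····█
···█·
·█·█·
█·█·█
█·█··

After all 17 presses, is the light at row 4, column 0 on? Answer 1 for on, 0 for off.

t=0: ····█
···█·
·█·█·
█·█·█
█·█··
t=1: ··█·█
·██··
·███·
█·█·█
█·█··
t=2: ··█·█
·██··
·██··
█··█·
█·██·
t=3: ··█·█
·███·
·█·██
█····
█·██·
t=4: ██··█
··██·
·█·██
█····
█·██·
t=5: ██···
··█·█
·█·█·
█····
█·██·
t=6: ██···
··█·█
·███·
████·
█··█·
t=7: ██···
··█·█
·███·
██·█·
███··
t=8: ██···
··█··
·██·█
██·██
███··
t=9: ██···
··█··
··█·█
··███
█·█··
t=10: ██·██
··█·█
··█·█
··███
█·█··
t=11: ·█·██
███·█
█·█·█
··███
█·█··
t=12: ·█·█·
████·
█·█··
··███
█·█··
t=13: ·█·█·
████·
█·██·
·····
█·██·
t=14: ·█·█·
██·█·
██···
··█··
█·██·
t=15: ·█·█·
█··█·
··█··
·██··
█·██·
t=16: ·█···
█·█·█
··██·
·██··
█·██·
t=17: █····
··█·█
··██·
·██··
█·██·

1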